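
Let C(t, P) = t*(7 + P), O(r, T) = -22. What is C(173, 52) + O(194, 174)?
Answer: 10185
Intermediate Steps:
C(173, 52) + O(194, 174) = 173*(7 + 52) - 22 = 173*59 - 22 = 10207 - 22 = 10185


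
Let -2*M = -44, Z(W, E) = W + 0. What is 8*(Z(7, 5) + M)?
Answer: 232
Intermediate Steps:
Z(W, E) = W
M = 22 (M = -1/2*(-44) = 22)
8*(Z(7, 5) + M) = 8*(7 + 22) = 8*29 = 232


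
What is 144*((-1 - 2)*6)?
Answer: -2592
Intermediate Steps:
144*((-1 - 2)*6) = 144*(-3*6) = 144*(-18) = -2592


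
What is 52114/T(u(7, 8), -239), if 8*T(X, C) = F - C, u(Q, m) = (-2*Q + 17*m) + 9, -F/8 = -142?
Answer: 416912/1375 ≈ 303.21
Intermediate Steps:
F = 1136 (F = -8*(-142) = 1136)
u(Q, m) = 9 - 2*Q + 17*m
T(X, C) = 142 - C/8 (T(X, C) = (1136 - C)/8 = 142 - C/8)
52114/T(u(7, 8), -239) = 52114/(142 - ⅛*(-239)) = 52114/(142 + 239/8) = 52114/(1375/8) = 52114*(8/1375) = 416912/1375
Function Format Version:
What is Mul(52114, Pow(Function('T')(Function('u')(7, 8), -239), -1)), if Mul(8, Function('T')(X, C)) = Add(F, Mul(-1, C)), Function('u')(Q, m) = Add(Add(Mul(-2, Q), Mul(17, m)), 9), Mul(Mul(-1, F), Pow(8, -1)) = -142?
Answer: Rational(416912, 1375) ≈ 303.21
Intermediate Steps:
F = 1136 (F = Mul(-8, -142) = 1136)
Function('u')(Q, m) = Add(9, Mul(-2, Q), Mul(17, m))
Function('T')(X, C) = Add(142, Mul(Rational(-1, 8), C)) (Function('T')(X, C) = Mul(Rational(1, 8), Add(1136, Mul(-1, C))) = Add(142, Mul(Rational(-1, 8), C)))
Mul(52114, Pow(Function('T')(Function('u')(7, 8), -239), -1)) = Mul(52114, Pow(Add(142, Mul(Rational(-1, 8), -239)), -1)) = Mul(52114, Pow(Add(142, Rational(239, 8)), -1)) = Mul(52114, Pow(Rational(1375, 8), -1)) = Mul(52114, Rational(8, 1375)) = Rational(416912, 1375)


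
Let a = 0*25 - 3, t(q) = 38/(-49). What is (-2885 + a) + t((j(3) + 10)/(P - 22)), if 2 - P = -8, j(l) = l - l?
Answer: -141550/49 ≈ -2888.8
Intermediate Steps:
j(l) = 0
P = 10 (P = 2 - 1*(-8) = 2 + 8 = 10)
t(q) = -38/49 (t(q) = 38*(-1/49) = -38/49)
a = -3 (a = 0 - 3 = -3)
(-2885 + a) + t((j(3) + 10)/(P - 22)) = (-2885 - 3) - 38/49 = -2888 - 38/49 = -141550/49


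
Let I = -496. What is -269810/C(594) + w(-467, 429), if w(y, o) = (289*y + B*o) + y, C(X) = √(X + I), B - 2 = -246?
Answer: -240106 - 134905*√2/7 ≈ -2.6736e+5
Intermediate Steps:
B = -244 (B = 2 - 246 = -244)
C(X) = √(-496 + X) (C(X) = √(X - 496) = √(-496 + X))
w(y, o) = -244*o + 290*y (w(y, o) = (289*y - 244*o) + y = (-244*o + 289*y) + y = -244*o + 290*y)
-269810/C(594) + w(-467, 429) = -269810/√(-496 + 594) + (-244*429 + 290*(-467)) = -269810*√2/14 + (-104676 - 135430) = -269810*√2/14 - 240106 = -134905*√2/7 - 240106 = -240106 - 134905*√2/7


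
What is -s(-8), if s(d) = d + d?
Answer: 16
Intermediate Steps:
s(d) = 2*d
-s(-8) = -2*(-8) = -1*(-16) = 16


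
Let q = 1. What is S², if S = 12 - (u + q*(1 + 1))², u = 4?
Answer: 576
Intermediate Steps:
S = -24 (S = 12 - (4 + 1*(1 + 1))² = 12 - (4 + 1*2)² = 12 - (4 + 2)² = 12 - 1*6² = 12 - 1*36 = 12 - 36 = -24)
S² = (-24)² = 576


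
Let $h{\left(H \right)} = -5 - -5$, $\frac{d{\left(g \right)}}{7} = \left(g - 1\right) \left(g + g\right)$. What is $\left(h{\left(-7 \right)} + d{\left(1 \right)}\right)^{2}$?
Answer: $0$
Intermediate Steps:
$d{\left(g \right)} = 14 g \left(-1 + g\right)$ ($d{\left(g \right)} = 7 \left(g - 1\right) \left(g + g\right) = 7 \left(-1 + g\right) 2 g = 7 \cdot 2 g \left(-1 + g\right) = 14 g \left(-1 + g\right)$)
$h{\left(H \right)} = 0$ ($h{\left(H \right)} = -5 + 5 = 0$)
$\left(h{\left(-7 \right)} + d{\left(1 \right)}\right)^{2} = \left(0 + 14 \cdot 1 \left(-1 + 1\right)\right)^{2} = \left(0 + 14 \cdot 1 \cdot 0\right)^{2} = \left(0 + 0\right)^{2} = 0^{2} = 0$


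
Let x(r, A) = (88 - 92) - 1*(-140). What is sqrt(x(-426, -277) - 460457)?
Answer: I*sqrt(460321) ≈ 678.47*I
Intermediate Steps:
x(r, A) = 136 (x(r, A) = -4 + 140 = 136)
sqrt(x(-426, -277) - 460457) = sqrt(136 - 460457) = sqrt(-460321) = I*sqrt(460321)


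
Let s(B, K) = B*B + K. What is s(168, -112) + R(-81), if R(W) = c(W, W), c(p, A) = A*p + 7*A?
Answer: 34106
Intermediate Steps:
c(p, A) = 7*A + A*p
R(W) = W*(7 + W)
s(B, K) = K + B² (s(B, K) = B² + K = K + B²)
s(168, -112) + R(-81) = (-112 + 168²) - 81*(7 - 81) = (-112 + 28224) - 81*(-74) = 28112 + 5994 = 34106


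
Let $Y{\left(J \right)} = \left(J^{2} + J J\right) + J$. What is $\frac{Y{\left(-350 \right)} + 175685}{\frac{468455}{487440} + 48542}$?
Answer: $\frac{40977618480}{4732356187} \approx 8.659$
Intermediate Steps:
$Y{\left(J \right)} = J + 2 J^{2}$ ($Y{\left(J \right)} = \left(J^{2} + J^{2}\right) + J = 2 J^{2} + J = J + 2 J^{2}$)
$\frac{Y{\left(-350 \right)} + 175685}{\frac{468455}{487440} + 48542} = \frac{- 350 \left(1 + 2 \left(-350\right)\right) + 175685}{\frac{468455}{487440} + 48542} = \frac{- 350 \left(1 - 700\right) + 175685}{468455 \cdot \frac{1}{487440} + 48542} = \frac{\left(-350\right) \left(-699\right) + 175685}{\frac{93691}{97488} + 48542} = \frac{244650 + 175685}{\frac{4732356187}{97488}} = 420335 \cdot \frac{97488}{4732356187} = \frac{40977618480}{4732356187}$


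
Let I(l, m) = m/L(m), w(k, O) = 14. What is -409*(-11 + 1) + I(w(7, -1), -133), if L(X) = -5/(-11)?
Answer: 18987/5 ≈ 3797.4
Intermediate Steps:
L(X) = 5/11 (L(X) = -5*(-1/11) = 5/11)
I(l, m) = 11*m/5 (I(l, m) = m/(5/11) = m*(11/5) = 11*m/5)
-409*(-11 + 1) + I(w(7, -1), -133) = -409*(-11 + 1) + (11/5)*(-133) = -409*(-10) - 1463/5 = 4090 - 1463/5 = 18987/5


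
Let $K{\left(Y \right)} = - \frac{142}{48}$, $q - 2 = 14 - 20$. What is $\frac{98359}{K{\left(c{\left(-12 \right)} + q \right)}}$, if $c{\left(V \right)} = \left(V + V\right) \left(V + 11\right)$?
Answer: $- \frac{2360616}{71} \approx -33248.0$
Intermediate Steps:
$q = -4$ ($q = 2 + \left(14 - 20\right) = 2 - 6 = -4$)
$c{\left(V \right)} = 2 V \left(11 + V\right)$
$K{\left(Y \right)} = - \frac{71}{24}$ ($K{\left(Y \right)} = \left(-142\right) \frac{1}{48} = - \frac{71}{24}$)
$\frac{98359}{K{\left(c{\left(-12 \right)} + q \right)}} = \frac{98359}{- \frac{71}{24}} = 98359 \left(- \frac{24}{71}\right) = - \frac{2360616}{71}$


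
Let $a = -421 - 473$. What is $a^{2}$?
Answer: $799236$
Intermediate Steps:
$a = -894$
$a^{2} = \left(-894\right)^{2} = 799236$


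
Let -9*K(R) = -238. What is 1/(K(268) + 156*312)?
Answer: 9/438286 ≈ 2.0535e-5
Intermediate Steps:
K(R) = 238/9 (K(R) = -⅑*(-238) = 238/9)
1/(K(268) + 156*312) = 1/(238/9 + 156*312) = 1/(238/9 + 48672) = 1/(438286/9) = 9/438286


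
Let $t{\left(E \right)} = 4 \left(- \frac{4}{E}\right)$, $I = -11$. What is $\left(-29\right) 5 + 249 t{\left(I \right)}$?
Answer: $\frac{2389}{11} \approx 217.18$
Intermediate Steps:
$t{\left(E \right)} = - \frac{16}{E}$
$\left(-29\right) 5 + 249 t{\left(I \right)} = \left(-29\right) 5 + 249 \left(- \frac{16}{-11}\right) = -145 + 249 \left(\left(-16\right) \left(- \frac{1}{11}\right)\right) = -145 + 249 \cdot \frac{16}{11} = -145 + \frac{3984}{11} = \frac{2389}{11}$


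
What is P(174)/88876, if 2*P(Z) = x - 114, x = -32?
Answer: -73/88876 ≈ -0.00082137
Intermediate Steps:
P(Z) = -73 (P(Z) = (-32 - 114)/2 = (1/2)*(-146) = -73)
P(174)/88876 = -73/88876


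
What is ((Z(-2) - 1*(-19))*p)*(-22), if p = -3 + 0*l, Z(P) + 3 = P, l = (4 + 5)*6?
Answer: 924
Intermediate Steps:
l = 54 (l = 9*6 = 54)
Z(P) = -3 + P
p = -3 (p = -3 + 0*54 = -3 + 0 = -3)
((Z(-2) - 1*(-19))*p)*(-22) = (((-3 - 2) - 1*(-19))*(-3))*(-22) = ((-5 + 19)*(-3))*(-22) = (14*(-3))*(-22) = -42*(-22) = 924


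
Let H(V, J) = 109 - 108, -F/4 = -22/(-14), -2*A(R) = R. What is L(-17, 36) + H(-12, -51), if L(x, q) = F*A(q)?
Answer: 799/7 ≈ 114.14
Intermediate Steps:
A(R) = -R/2
F = -44/7 (F = -(-88)/(-14) = -(-88)*(-1)/14 = -4*11/7 = -44/7 ≈ -6.2857)
L(x, q) = 22*q/7 (L(x, q) = -(-22)*q/7 = 22*q/7)
H(V, J) = 1
L(-17, 36) + H(-12, -51) = (22/7)*36 + 1 = 792/7 + 1 = 799/7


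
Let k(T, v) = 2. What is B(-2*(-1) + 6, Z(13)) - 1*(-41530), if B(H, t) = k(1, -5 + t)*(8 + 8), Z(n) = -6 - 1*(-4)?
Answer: 41562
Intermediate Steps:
Z(n) = -2 (Z(n) = -6 + 4 = -2)
B(H, t) = 32 (B(H, t) = 2*(8 + 8) = 2*16 = 32)
B(-2*(-1) + 6, Z(13)) - 1*(-41530) = 32 - 1*(-41530) = 32 + 41530 = 41562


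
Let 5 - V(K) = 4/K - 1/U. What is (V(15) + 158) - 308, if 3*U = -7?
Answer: -15298/105 ≈ -145.70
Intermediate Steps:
U = -7/3 (U = (1/3)*(-7) = -7/3 ≈ -2.3333)
V(K) = 32/7 - 4/K (V(K) = 5 - (4/K - 1/(-7/3)) = 5 - (4/K - 1*(-3/7)) = 5 - (4/K + 3/7) = 5 - (3/7 + 4/K) = 5 + (-3/7 - 4/K) = 32/7 - 4/K)
(V(15) + 158) - 308 = ((32/7 - 4/15) + 158) - 308 = (452/105 + 158) - 308 = 17042/105 - 308 = -15298/105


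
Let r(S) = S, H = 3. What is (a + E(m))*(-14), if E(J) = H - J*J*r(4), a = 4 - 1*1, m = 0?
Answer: -84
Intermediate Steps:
a = 3 (a = 4 - 1 = 3)
E(J) = 3 - 4*J² (E(J) = 3 - J*J*4 = 3 - J²*4 = 3 - 4*J²)
(a + E(m))*(-14) = (3 + (3 - 4*0²))*(-14) = (3 + (3 - 4*0))*(-14) = (3 + (3 + 0))*(-14) = (3 + 3)*(-14) = 6*(-14) = -84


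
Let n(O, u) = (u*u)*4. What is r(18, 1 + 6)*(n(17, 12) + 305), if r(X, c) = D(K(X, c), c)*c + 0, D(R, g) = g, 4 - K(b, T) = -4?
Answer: 43169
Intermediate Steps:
K(b, T) = 8 (K(b, T) = 4 - 1*(-4) = 4 + 4 = 8)
n(O, u) = 4*u**2 (n(O, u) = u**2*4 = 4*u**2)
r(X, c) = c**2 (r(X, c) = c*c + 0 = c**2 + 0 = c**2)
r(18, 1 + 6)*(n(17, 12) + 305) = (1 + 6)**2*(4*12**2 + 305) = 7**2*(4*144 + 305) = 49*(576 + 305) = 49*881 = 43169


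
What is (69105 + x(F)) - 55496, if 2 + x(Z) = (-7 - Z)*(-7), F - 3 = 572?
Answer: 17681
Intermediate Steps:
F = 575 (F = 3 + 572 = 575)
x(Z) = 47 + 7*Z (x(Z) = -2 + (-7 - Z)*(-7) = -2 + (49 + 7*Z) = 47 + 7*Z)
(69105 + x(F)) - 55496 = (69105 + (47 + 7*575)) - 55496 = (69105 + (47 + 4025)) - 55496 = (69105 + 4072) - 55496 = 73177 - 55496 = 17681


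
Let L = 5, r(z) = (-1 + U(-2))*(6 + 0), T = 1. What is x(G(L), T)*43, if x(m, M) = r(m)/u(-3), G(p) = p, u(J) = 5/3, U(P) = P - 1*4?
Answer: -5418/5 ≈ -1083.6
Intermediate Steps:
U(P) = -4 + P (U(P) = P - 4 = -4 + P)
u(J) = 5/3 (u(J) = 5*(⅓) = 5/3)
r(z) = -42 (r(z) = (-1 + (-4 - 2))*(6 + 0) = (-1 - 6)*6 = -7*6 = -42)
x(m, M) = -126/5 (x(m, M) = -42/5/3 = -42*⅗ = -126/5)
x(G(L), T)*43 = -126/5*43 = -5418/5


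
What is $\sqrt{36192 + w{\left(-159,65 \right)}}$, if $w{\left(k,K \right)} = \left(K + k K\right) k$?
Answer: $3 \sqrt{185458} \approx 1291.9$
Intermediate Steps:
$w{\left(k,K \right)} = k \left(K + K k\right)$ ($w{\left(k,K \right)} = \left(K + K k\right) k = k \left(K + K k\right)$)
$\sqrt{36192 + w{\left(-159,65 \right)}} = \sqrt{36192 + 65 \left(-159\right) \left(1 - 159\right)} = \sqrt{36192 + 65 \left(-159\right) \left(-158\right)} = \sqrt{36192 + 1632930} = \sqrt{1669122} = 3 \sqrt{185458}$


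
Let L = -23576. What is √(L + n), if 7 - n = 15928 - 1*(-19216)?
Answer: I*√58713 ≈ 242.31*I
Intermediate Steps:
n = -35137 (n = 7 - (15928 - 1*(-19216)) = 7 - (15928 + 19216) = 7 - 1*35144 = 7 - 35144 = -35137)
√(L + n) = √(-23576 - 35137) = √(-58713) = I*√58713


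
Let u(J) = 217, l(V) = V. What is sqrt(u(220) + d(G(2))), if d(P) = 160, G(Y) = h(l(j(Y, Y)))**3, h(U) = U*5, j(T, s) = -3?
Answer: sqrt(377) ≈ 19.416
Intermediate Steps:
h(U) = 5*U
G(Y) = -3375 (G(Y) = (5*(-3))**3 = (-15)**3 = -3375)
sqrt(u(220) + d(G(2))) = sqrt(217 + 160) = sqrt(377)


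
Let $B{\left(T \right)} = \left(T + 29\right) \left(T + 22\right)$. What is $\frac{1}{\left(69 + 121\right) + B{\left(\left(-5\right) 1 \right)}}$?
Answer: $\frac{1}{598} \approx 0.0016722$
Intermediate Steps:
$B{\left(T \right)} = \left(22 + T\right) \left(29 + T\right)$ ($B{\left(T \right)} = \left(29 + T\right) \left(22 + T\right) = \left(22 + T\right) \left(29 + T\right)$)
$\frac{1}{\left(69 + 121\right) + B{\left(\left(-5\right) 1 \right)}} = \frac{1}{\left(69 + 121\right) + \left(638 + \left(\left(-5\right) 1\right)^{2} + 51 \left(\left(-5\right) 1\right)\right)} = \frac{1}{190 + \left(638 + \left(-5\right)^{2} + 51 \left(-5\right)\right)} = \frac{1}{190 + \left(638 + 25 - 255\right)} = \frac{1}{190 + 408} = \frac{1}{598}$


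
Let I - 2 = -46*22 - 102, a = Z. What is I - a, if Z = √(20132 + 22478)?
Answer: -1112 - √42610 ≈ -1318.4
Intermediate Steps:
Z = √42610 ≈ 206.42
a = √42610 ≈ 206.42
I = -1112 (I = 2 + (-46*22 - 102) = 2 + (-1012 - 102) = 2 - 1114 = -1112)
I - a = -1112 - √42610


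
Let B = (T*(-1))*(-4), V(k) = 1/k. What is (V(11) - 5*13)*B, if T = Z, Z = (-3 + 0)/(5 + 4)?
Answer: 952/11 ≈ 86.545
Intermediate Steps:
Z = -⅓ (Z = -3/9 = -3*⅑ = -⅓ ≈ -0.33333)
T = -⅓ ≈ -0.33333
B = -4/3 (B = -⅓*(-1)*(-4) = (⅓)*(-4) = -4/3 ≈ -1.3333)
(V(11) - 5*13)*B = (1/11 - 5*13)*(-4/3) = (1/11 - 65)*(-4/3) = -714/11*(-4/3) = 952/11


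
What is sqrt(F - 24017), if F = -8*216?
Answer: I*sqrt(25745) ≈ 160.45*I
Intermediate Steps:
F = -1728
sqrt(F - 24017) = sqrt(-1728 - 24017) = sqrt(-25745) = I*sqrt(25745)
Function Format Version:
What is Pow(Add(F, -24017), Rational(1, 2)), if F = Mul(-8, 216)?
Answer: Mul(I, Pow(25745, Rational(1, 2))) ≈ Mul(160.45, I)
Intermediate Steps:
F = -1728
Pow(Add(F, -24017), Rational(1, 2)) = Pow(Add(-1728, -24017), Rational(1, 2)) = Pow(-25745, Rational(1, 2)) = Mul(I, Pow(25745, Rational(1, 2)))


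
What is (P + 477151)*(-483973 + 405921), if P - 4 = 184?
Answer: -37257263628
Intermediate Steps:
P = 188 (P = 4 + 184 = 188)
(P + 477151)*(-483973 + 405921) = (188 + 477151)*(-483973 + 405921) = 477339*(-78052) = -37257263628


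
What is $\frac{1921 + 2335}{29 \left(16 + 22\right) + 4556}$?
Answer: $\frac{2128}{2829} \approx 0.75221$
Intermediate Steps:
$\frac{1921 + 2335}{29 \left(16 + 22\right) + 4556} = \frac{4256}{29 \cdot 38 + 4556} = \frac{4256}{1102 + 4556} = \frac{4256}{5658} = 4256 \cdot \frac{1}{5658} = \frac{2128}{2829}$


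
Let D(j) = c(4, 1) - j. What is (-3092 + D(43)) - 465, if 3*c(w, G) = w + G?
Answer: -10795/3 ≈ -3598.3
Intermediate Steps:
c(w, G) = G/3 + w/3 (c(w, G) = (w + G)/3 = (G + w)/3 = G/3 + w/3)
D(j) = 5/3 - j (D(j) = ((⅓)*1 + (⅓)*4) - j = (⅓ + 4/3) - j = 5/3 - j)
(-3092 + D(43)) - 465 = (-3092 + (5/3 - 1*43)) - 465 = (-3092 + (5/3 - 43)) - 465 = (-3092 - 124/3) - 465 = -9400/3 - 465 = -10795/3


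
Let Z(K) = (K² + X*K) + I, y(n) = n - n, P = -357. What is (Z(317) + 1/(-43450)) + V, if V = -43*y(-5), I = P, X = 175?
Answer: 6761124149/43450 ≈ 1.5561e+5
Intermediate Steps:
I = -357
y(n) = 0
V = 0 (V = -43*0 = 0)
Z(K) = -357 + K² + 175*K (Z(K) = (K² + 175*K) - 357 = -357 + K² + 175*K)
(Z(317) + 1/(-43450)) + V = ((-357 + 317² + 175*317) + 1/(-43450)) + 0 = ((-357 + 100489 + 55475) - 1/43450) + 0 = (155607 - 1/43450) + 0 = 6761124149/43450 + 0 = 6761124149/43450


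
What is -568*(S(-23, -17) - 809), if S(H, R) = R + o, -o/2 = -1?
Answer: 468032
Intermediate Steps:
o = 2 (o = -2*(-1) = 2)
S(H, R) = 2 + R (S(H, R) = R + 2 = 2 + R)
-568*(S(-23, -17) - 809) = -568*((2 - 17) - 809) = -568*(-15 - 809) = -568*(-824) = 468032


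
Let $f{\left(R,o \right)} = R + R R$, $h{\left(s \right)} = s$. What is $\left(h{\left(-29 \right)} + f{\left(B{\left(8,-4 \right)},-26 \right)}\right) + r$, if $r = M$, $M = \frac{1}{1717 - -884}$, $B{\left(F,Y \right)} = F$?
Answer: $\frac{111844}{2601} \approx 43.0$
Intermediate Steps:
$f{\left(R,o \right)} = R + R^{2}$
$M = \frac{1}{2601}$ ($M = \frac{1}{1717 + 884} = \frac{1}{2601} \approx 0.00038447$)
$r = \frac{1}{2601} \approx 0.00038447$
$\left(h{\left(-29 \right)} + f{\left(B{\left(8,-4 \right)},-26 \right)}\right) + r = \left(-29 + 8 \left(1 + 8\right)\right) + \frac{1}{2601} = \left(-29 + 8 \cdot 9\right) + \frac{1}{2601} = \left(-29 + 72\right) + \frac{1}{2601} = 43 + \frac{1}{2601} = \frac{111844}{2601}$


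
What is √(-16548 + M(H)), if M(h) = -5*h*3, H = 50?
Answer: 93*I*√2 ≈ 131.52*I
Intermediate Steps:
M(h) = -15*h
√(-16548 + M(H)) = √(-16548 - 15*50) = √(-16548 - 750) = √(-17298) = 93*I*√2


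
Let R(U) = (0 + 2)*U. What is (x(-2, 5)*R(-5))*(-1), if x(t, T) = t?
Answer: -20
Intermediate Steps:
R(U) = 2*U
(x(-2, 5)*R(-5))*(-1) = -4*(-5)*(-1) = -2*(-10)*(-1) = 20*(-1) = -20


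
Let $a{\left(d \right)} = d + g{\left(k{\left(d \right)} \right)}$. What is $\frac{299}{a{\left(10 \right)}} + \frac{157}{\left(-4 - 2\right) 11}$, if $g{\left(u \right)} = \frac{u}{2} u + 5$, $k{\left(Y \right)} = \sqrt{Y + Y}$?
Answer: $\frac{15809}{1650} \approx 9.5812$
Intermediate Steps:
$k{\left(Y \right)} = \sqrt{2} \sqrt{Y}$ ($k{\left(Y \right)} = \sqrt{2 Y} = \sqrt{2} \sqrt{Y}$)
$g{\left(u \right)} = 5 + \frac{u^{2}}{2}$ ($g{\left(u \right)} = u \frac{1}{2} u + 5 = \frac{u}{2} u + 5 = \frac{u^{2}}{2} + 5 = 5 + \frac{u^{2}}{2}$)
$a{\left(d \right)} = 5 + 2 d$ ($a{\left(d \right)} = d + \left(5 + \frac{\left(\sqrt{2} \sqrt{d}\right)^{2}}{2}\right) = d + \left(5 + \frac{2 d}{2}\right) = d + \left(5 + d\right) = 5 + 2 d$)
$\frac{299}{a{\left(10 \right)}} + \frac{157}{\left(-4 - 2\right) 11} = \frac{299}{5 + 2 \cdot 10} + \frac{157}{\left(-4 - 2\right) 11} = \frac{299}{5 + 20} + \frac{157}{\left(-6\right) 11} = \frac{299}{25} + \frac{157}{-66} = 299 \cdot \frac{1}{25} + 157 \left(- \frac{1}{66}\right) = \frac{299}{25} - \frac{157}{66} = \frac{15809}{1650}$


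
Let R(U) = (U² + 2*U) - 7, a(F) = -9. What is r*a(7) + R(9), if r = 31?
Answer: -187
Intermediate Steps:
R(U) = -7 + U² + 2*U
r*a(7) + R(9) = 31*(-9) + (-7 + 9² + 2*9) = -279 + (-7 + 81 + 18) = -279 + 92 = -187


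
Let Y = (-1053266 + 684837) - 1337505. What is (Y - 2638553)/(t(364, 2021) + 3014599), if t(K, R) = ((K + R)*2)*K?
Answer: -620641/678697 ≈ -0.91446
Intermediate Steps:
Y = -1705934 (Y = -368429 - 1337505 = -1705934)
t(K, R) = K*(2*K + 2*R) (t(K, R) = (2*K + 2*R)*K = K*(2*K + 2*R))
(Y - 2638553)/(t(364, 2021) + 3014599) = (-1705934 - 2638553)/(2*364*(364 + 2021) + 3014599) = -4344487/(2*364*2385 + 3014599) = -4344487/(1736280 + 3014599) = -4344487/4750879 = -4344487*1/4750879 = -620641/678697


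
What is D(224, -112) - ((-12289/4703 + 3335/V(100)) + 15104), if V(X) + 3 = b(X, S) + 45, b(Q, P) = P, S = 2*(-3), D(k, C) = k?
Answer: -2534545141/169308 ≈ -14970.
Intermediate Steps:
S = -6
V(X) = 36 (V(X) = -3 + (-6 + 45) = -3 + 39 = 36)
D(224, -112) - ((-12289/4703 + 3335/V(100)) + 15104) = 224 - ((-12289/4703 + 3335/36) + 15104) = 224 - (15242101/169308 + 15104) = 224 - 1*2572470133/169308 = 224 - 2572470133/169308 = -2534545141/169308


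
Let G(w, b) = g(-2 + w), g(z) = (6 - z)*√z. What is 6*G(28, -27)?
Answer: -120*√26 ≈ -611.88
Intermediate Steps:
g(z) = √z*(6 - z)
G(w, b) = √(-2 + w)*(8 - w) (G(w, b) = √(-2 + w)*(6 - (-2 + w)) = √(-2 + w)*(6 + (2 - w)) = √(-2 + w)*(8 - w))
6*G(28, -27) = 6*(√(-2 + 28)*(8 - 1*28)) = 6*(√26*(8 - 28)) = 6*(√26*(-20)) = 6*(-20*√26) = -120*√26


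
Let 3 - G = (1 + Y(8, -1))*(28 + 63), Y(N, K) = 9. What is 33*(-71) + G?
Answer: -3250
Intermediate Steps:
G = -907 (G = 3 - (1 + 9)*(28 + 63) = 3 - 10*91 = 3 - 1*910 = 3 - 910 = -907)
33*(-71) + G = 33*(-71) - 907 = -2343 - 907 = -3250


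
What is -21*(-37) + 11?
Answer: 788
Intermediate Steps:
-21*(-37) + 11 = 777 + 11 = 788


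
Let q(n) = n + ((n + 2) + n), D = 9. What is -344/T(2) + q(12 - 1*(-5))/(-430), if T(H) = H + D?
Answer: -148503/4730 ≈ -31.396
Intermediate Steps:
T(H) = 9 + H (T(H) = H + 9 = 9 + H)
q(n) = 2 + 3*n (q(n) = n + ((2 + n) + n) = n + (2 + 2*n) = 2 + 3*n)
-344/T(2) + q(12 - 1*(-5))/(-430) = -344/(9 + 2) + (2 + 3*(12 - 1*(-5)))/(-430) = -344/11 + (2 + 3*(12 + 5))*(-1/430) = -344*1/11 + (2 + 3*17)*(-1/430) = -344/11 + (2 + 51)*(-1/430) = -344/11 + 53*(-1/430) = -344/11 - 53/430 = -148503/4730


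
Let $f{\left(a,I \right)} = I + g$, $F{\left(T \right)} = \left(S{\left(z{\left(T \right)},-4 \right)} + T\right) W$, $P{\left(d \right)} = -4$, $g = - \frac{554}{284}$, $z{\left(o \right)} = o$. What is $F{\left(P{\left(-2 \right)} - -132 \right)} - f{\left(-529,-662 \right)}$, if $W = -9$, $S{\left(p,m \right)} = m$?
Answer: $- \frac{64191}{142} \approx -452.05$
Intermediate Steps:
$g = - \frac{277}{142}$ ($g = \left(-554\right) \frac{1}{284} = - \frac{277}{142} \approx -1.9507$)
$F{\left(T \right)} = 36 - 9 T$ ($F{\left(T \right)} = \left(-4 + T\right) \left(-9\right) = 36 - 9 T$)
$f{\left(a,I \right)} = - \frac{277}{142} + I$ ($f{\left(a,I \right)} = I - \frac{277}{142} = - \frac{277}{142} + I$)
$F{\left(P{\left(-2 \right)} - -132 \right)} - f{\left(-529,-662 \right)} = \left(36 - 9 \left(-4 - -132\right)\right) - \left(- \frac{277}{142} - 662\right) = \left(36 - 9 \left(-4 + 132\right)\right) - - \frac{94281}{142} = \left(36 - 1152\right) + \frac{94281}{142} = -1116 + \frac{94281}{142} = - \frac{64191}{142}$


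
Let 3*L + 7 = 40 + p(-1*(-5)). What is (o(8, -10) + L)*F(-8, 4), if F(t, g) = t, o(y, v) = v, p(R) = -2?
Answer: -8/3 ≈ -2.6667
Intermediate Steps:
L = 31/3 (L = -7/3 + (40 - 2)/3 = -7/3 + (⅓)*38 = -7/3 + 38/3 = 31/3 ≈ 10.333)
(o(8, -10) + L)*F(-8, 4) = (-10 + 31/3)*(-8) = (⅓)*(-8) = -8/3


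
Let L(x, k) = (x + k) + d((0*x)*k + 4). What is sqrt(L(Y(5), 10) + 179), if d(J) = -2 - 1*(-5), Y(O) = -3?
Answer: 3*sqrt(21) ≈ 13.748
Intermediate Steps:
d(J) = 3 (d(J) = -2 + 5 = 3)
L(x, k) = 3 + k + x (L(x, k) = (x + k) + 3 = (k + x) + 3 = 3 + k + x)
sqrt(L(Y(5), 10) + 179) = sqrt((3 + 10 - 3) + 179) = sqrt(10 + 179) = sqrt(189) = 3*sqrt(21)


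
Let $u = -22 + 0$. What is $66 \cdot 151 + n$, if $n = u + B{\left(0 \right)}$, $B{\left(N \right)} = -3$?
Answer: $9941$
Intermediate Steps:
$u = -22$
$n = -25$ ($n = -22 - 3 = -25$)
$66 \cdot 151 + n = 66 \cdot 151 - 25 = 9966 - 25 = 9941$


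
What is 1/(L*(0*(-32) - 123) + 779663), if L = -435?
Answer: 1/833168 ≈ 1.2002e-6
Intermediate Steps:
1/(L*(0*(-32) - 123) + 779663) = 1/(-435*(0*(-32) - 123) + 779663) = 1/(-435*(0 - 123) + 779663) = 1/(-435*(-123) + 779663) = 1/(53505 + 779663) = 1/833168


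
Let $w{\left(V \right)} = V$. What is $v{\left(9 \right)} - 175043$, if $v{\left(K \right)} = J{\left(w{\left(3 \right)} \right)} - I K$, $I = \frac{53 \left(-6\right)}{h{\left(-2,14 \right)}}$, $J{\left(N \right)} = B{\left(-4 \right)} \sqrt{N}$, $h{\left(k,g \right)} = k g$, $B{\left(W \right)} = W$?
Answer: $- \frac{2452033}{14} - 4 \sqrt{3} \approx -1.7515 \cdot 10^{5}$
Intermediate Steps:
$h{\left(k,g \right)} = g k$
$J{\left(N \right)} = - 4 \sqrt{N}$
$I = \frac{159}{14}$ ($I = \frac{53 \left(-6\right)}{14 \left(-2\right)} = - \frac{318}{-28} = \left(-318\right) \left(- \frac{1}{28}\right) = \frac{159}{14} \approx 11.357$)
$v{\left(K \right)} = - 4 \sqrt{3} - \frac{159 K}{14}$
$v{\left(9 \right)} - 175043 = \left(- 4 \sqrt{3} - \frac{1431}{14}\right) - 175043 = \left(- \frac{1431}{14} - 4 \sqrt{3}\right) - 175043 = - \frac{2452033}{14} - 4 \sqrt{3}$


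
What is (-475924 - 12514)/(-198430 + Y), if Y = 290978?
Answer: -244219/46274 ≈ -5.2777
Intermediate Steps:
(-475924 - 12514)/(-198430 + Y) = (-475924 - 12514)/(-198430 + 290978) = -488438/92548 = -488438*1/92548 = -244219/46274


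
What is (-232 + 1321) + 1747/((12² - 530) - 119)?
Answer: 548198/505 ≈ 1085.5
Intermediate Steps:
(-232 + 1321) + 1747/((12² - 530) - 119) = 1089 + 1747/((144 - 530) - 119) = 1089 + 1747/(-386 - 119) = 1089 + 1747/(-505) = 1089 + 1747*(-1/505) = 1089 - 1747/505 = 548198/505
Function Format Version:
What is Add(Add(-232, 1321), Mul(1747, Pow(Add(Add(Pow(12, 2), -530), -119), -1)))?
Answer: Rational(548198, 505) ≈ 1085.5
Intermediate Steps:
Add(Add(-232, 1321), Mul(1747, Pow(Add(Add(Pow(12, 2), -530), -119), -1))) = Add(1089, Mul(1747, Pow(Add(Add(144, -530), -119), -1))) = Add(1089, Mul(1747, Pow(Add(-386, -119), -1))) = Add(1089, Mul(1747, Pow(-505, -1))) = Add(1089, Mul(1747, Rational(-1, 505))) = Add(1089, Rational(-1747, 505)) = Rational(548198, 505)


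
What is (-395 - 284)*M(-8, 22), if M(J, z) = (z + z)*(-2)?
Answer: 59752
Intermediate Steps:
M(J, z) = -4*z (M(J, z) = (2*z)*(-2) = -4*z)
(-395 - 284)*M(-8, 22) = (-395 - 284)*(-4*22) = -679*(-88) = 59752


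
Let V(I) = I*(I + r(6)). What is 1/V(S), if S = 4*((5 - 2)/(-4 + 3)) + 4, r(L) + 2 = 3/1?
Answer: 1/56 ≈ 0.017857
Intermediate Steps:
r(L) = 1 (r(L) = -2 + 3/1 = -2 + 3*1 = -2 + 3 = 1)
S = -8 (S = 4*(3/(-1)) + 4 = 4*(3*(-1)) + 4 = 4*(-3) + 4 = -12 + 4 = -8)
V(I) = I*(1 + I) (V(I) = I*(I + 1) = I*(1 + I))
1/V(S) = 1/(-8*(1 - 8)) = 1/(-8*(-7)) = 1/56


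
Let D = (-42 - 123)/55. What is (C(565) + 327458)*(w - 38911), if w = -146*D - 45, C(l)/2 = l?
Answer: -12656552584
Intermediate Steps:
C(l) = 2*l
D = -3 (D = -165*1/55 = -3)
w = 393 (w = -146*(-3) - 45 = 438 - 45 = 393)
(C(565) + 327458)*(w - 38911) = (2*565 + 327458)*(393 - 38911) = (1130 + 327458)*(-38518) = 328588*(-38518) = -12656552584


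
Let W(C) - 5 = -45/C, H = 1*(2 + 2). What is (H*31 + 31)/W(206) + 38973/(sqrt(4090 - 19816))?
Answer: 6386/197 - 12991*I*sqrt(15726)/5242 ≈ 32.416 - 310.78*I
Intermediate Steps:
H = 4 (H = 1*4 = 4)
W(C) = 5 - 45/C
(H*31 + 31)/W(206) + 38973/(sqrt(4090 - 19816)) = (4*31 + 31)/(5 - 45/206) + 38973/(sqrt(4090 - 19816)) = (124 + 31)/(5 - 45*1/206) + 38973/(sqrt(-15726)) = 155/(5 - 45/206) + 38973/((I*sqrt(15726))) = 155/(985/206) + 38973*(-I*sqrt(15726)/15726) = 155*(206/985) - 12991*I*sqrt(15726)/5242 = 6386/197 - 12991*I*sqrt(15726)/5242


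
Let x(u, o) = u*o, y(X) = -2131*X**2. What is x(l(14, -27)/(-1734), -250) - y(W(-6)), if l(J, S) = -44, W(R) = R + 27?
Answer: 814775957/867 ≈ 9.3977e+5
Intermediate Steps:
W(R) = 27 + R
x(u, o) = o*u
x(l(14, -27)/(-1734), -250) - y(W(-6)) = -(-11000)/(-1734) - (-2131)*(27 - 6)**2 = -(-11000)*(-1)/1734 - (-2131)*21**2 = -250*22/867 - (-2131)*441 = -5500/867 - 1*(-939771) = -5500/867 + 939771 = 814775957/867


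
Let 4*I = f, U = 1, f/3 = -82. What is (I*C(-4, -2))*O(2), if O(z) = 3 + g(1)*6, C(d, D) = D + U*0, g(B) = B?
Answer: 1107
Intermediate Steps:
f = -246 (f = 3*(-82) = -246)
C(d, D) = D (C(d, D) = D + 1*0 = D + 0 = D)
I = -123/2 (I = (¼)*(-246) = -123/2 ≈ -61.500)
O(z) = 9 (O(z) = 3 + 1*6 = 3 + 6 = 9)
(I*C(-4, -2))*O(2) = -123/2*(-2)*9 = 123*9 = 1107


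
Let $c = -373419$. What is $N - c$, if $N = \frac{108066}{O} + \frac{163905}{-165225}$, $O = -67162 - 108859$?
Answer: $\frac{724008273847528}{1938871315} \approx 3.7342 \cdot 10^{5}$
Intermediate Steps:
$O = -176021$
$N = - \frac{3113728457}{1938871315}$ ($N = \frac{108066}{-176021} + \frac{163905}{-165225} = 108066 \left(- \frac{1}{176021}\right) + 163905 \left(- \frac{1}{165225}\right) = - \frac{108066}{176021} - \frac{10927}{11015} = - \frac{3113728457}{1938871315} \approx -1.6059$)
$N - c = - \frac{3113728457}{1938871315} - -373419 = - \frac{3113728457}{1938871315} + 373419 = \frac{724008273847528}{1938871315}$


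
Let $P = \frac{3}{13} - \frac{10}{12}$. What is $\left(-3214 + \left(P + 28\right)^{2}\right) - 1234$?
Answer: $- \frac{22494863}{6084} \approx -3697.4$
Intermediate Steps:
$P = - \frac{47}{78}$ ($P = 3 \cdot \frac{1}{13} - \frac{5}{6} = \frac{3}{13} - \frac{5}{6} = - \frac{47}{78} \approx -0.60256$)
$\left(-3214 + \left(P + 28\right)^{2}\right) - 1234 = \left(-3214 + \left(- \frac{47}{78} + 28\right)^{2}\right) - 1234 = \left(-3214 + \left(\frac{2137}{78}\right)^{2}\right) - 1234 = \left(-3214 + \frac{4566769}{6084}\right) - 1234 = - \frac{14987207}{6084} - 1234 = - \frac{22494863}{6084}$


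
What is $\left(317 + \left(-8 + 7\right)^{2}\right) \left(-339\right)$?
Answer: $-107802$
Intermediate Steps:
$\left(317 + \left(-8 + 7\right)^{2}\right) \left(-339\right) = \left(317 + \left(-1\right)^{2}\right) \left(-339\right) = \left(317 + 1\right) \left(-339\right) = 318 \left(-339\right) = -107802$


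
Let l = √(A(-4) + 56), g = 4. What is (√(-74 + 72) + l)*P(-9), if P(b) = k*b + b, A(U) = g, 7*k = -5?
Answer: -36*√15/7 - 18*I*√2/7 ≈ -19.918 - 3.6366*I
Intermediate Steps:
k = -5/7 (k = (⅐)*(-5) = -5/7 ≈ -0.71429)
A(U) = 4
P(b) = 2*b/7 (P(b) = -5*b/7 + b = 2*b/7)
l = 2*√15 (l = √(4 + 56) = √60 = 2*√15 ≈ 7.7460)
(√(-74 + 72) + l)*P(-9) = (√(-74 + 72) + 2*√15)*((2/7)*(-9)) = (√(-2) + 2*√15)*(-18/7) = (I*√2 + 2*√15)*(-18/7) = (2*√15 + I*√2)*(-18/7) = -36*√15/7 - 18*I*√2/7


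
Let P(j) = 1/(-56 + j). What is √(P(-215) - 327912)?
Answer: I*√24082185463/271 ≈ 572.64*I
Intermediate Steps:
√(P(-215) - 327912) = √(1/(-56 - 215) - 327912) = √(1/(-271) - 327912) = √(-1/271 - 327912) = √(-88864153/271) = I*√24082185463/271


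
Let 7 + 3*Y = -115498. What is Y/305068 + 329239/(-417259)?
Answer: -349516350551/381877105836 ≈ -0.91526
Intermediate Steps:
Y = -115505/3 (Y = -7/3 + (⅓)*(-115498) = -7/3 - 115498/3 = -115505/3 ≈ -38502.)
Y/305068 + 329239/(-417259) = -115505/3/305068 + 329239/(-417259) = -115505/3*1/305068 + 329239*(-1/417259) = -115505/915204 - 329239/417259 = -349516350551/381877105836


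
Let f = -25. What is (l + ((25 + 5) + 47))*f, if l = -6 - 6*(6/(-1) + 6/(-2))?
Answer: -3125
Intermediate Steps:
l = 48 (l = -6 - 6*(6*(-1) + 6*(-½)) = -6 - 6*(-6 - 3) = -6 - 6*(-9) = -6 + 54 = 48)
(l + ((25 + 5) + 47))*f = (48 + ((25 + 5) + 47))*(-25) = (48 + (30 + 47))*(-25) = (48 + 77)*(-25) = 125*(-25) = -3125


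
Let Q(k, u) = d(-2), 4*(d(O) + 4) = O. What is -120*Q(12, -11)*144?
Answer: 77760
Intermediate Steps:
d(O) = -4 + O/4
Q(k, u) = -9/2 (Q(k, u) = -4 + (¼)*(-2) = -4 - ½ = -9/2)
-120*Q(12, -11)*144 = -120*(-9/2)*144 = 540*144 = 77760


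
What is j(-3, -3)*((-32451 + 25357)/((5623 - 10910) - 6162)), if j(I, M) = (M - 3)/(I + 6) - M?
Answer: 7094/11449 ≈ 0.61962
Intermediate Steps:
j(I, M) = -M + (-3 + M)/(6 + I) (j(I, M) = (-3 + M)/(6 + I) - M = -M + (-3 + M)/(6 + I))
j(-3, -3)*((-32451 + 25357)/((5623 - 10910) - 6162)) = ((-3 - 5*(-3) - 1*(-3)*(-3))/(6 - 3))*((-32451 + 25357)/((5623 - 10910) - 6162)) = ((-3 + 15 - 9)/3)*(-7094/(-5287 - 6162)) = ((⅓)*3)*(-7094/(-11449)) = 1*(-7094*(-1/11449)) = 1*(7094/11449) = 7094/11449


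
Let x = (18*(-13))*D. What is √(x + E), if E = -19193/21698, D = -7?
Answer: √770759198438/21698 ≈ 40.461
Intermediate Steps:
E = -19193/21698 (E = -19193*1/21698 = -19193/21698 ≈ -0.88455)
x = 1638 (x = (18*(-13))*(-7) = -234*(-7) = 1638)
√(x + E) = √(1638 - 19193/21698) = √(35522131/21698) = √770759198438/21698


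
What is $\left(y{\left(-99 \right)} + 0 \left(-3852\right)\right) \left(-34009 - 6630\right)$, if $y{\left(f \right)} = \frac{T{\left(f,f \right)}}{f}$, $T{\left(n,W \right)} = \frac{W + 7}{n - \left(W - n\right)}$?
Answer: $\frac{3738788}{9801} \approx 381.47$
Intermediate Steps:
$T{\left(n,W \right)} = \frac{7 + W}{- W + 2 n}$
$y{\left(f \right)} = \frac{7 + f}{f^{2}}$ ($y{\left(f \right)} = \frac{\frac{1}{- f + 2 f} \left(7 + f\right)}{f} = \frac{\frac{1}{f} \left(7 + f\right)}{f} = \frac{7 + f}{f^{2}}$)
$\left(y{\left(-99 \right)} + 0 \left(-3852\right)\right) \left(-34009 - 6630\right) = \left(\frac{7 - 99}{9801} + 0 \left(-3852\right)\right) \left(-34009 - 6630\right) = \left(\frac{1}{9801} \left(-92\right) + 0\right) \left(-40639\right) = \left(- \frac{92}{9801} + 0\right) \left(-40639\right) = \left(- \frac{92}{9801}\right) \left(-40639\right) = \frac{3738788}{9801}$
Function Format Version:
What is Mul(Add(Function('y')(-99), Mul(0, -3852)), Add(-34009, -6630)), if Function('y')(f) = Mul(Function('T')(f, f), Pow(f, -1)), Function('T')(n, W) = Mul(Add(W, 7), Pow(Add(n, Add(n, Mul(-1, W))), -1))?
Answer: Rational(3738788, 9801) ≈ 381.47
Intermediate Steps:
Function('T')(n, W) = Mul(Pow(Add(Mul(-1, W), Mul(2, n)), -1), Add(7, W)) (Function('T')(n, W) = Mul(Add(7, W), Pow(Add(Mul(-1, W), Mul(2, n)), -1)) = Mul(Pow(Add(Mul(-1, W), Mul(2, n)), -1), Add(7, W)))
Function('y')(f) = Mul(Pow(f, -2), Add(7, f)) (Function('y')(f) = Mul(Mul(Pow(Add(Mul(-1, f), Mul(2, f)), -1), Add(7, f)), Pow(f, -1)) = Mul(Mul(Pow(f, -1), Add(7, f)), Pow(f, -1)) = Mul(Pow(f, -2), Add(7, f)))
Mul(Add(Function('y')(-99), Mul(0, -3852)), Add(-34009, -6630)) = Mul(Add(Mul(Pow(-99, -2), Add(7, -99)), Mul(0, -3852)), Add(-34009, -6630)) = Mul(Add(Mul(Rational(1, 9801), -92), 0), -40639) = Mul(Add(Rational(-92, 9801), 0), -40639) = Mul(Rational(-92, 9801), -40639) = Rational(3738788, 9801)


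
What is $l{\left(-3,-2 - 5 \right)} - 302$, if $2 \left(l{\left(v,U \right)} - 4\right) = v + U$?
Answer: $-303$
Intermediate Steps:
$l{\left(v,U \right)} = 4 + \frac{U}{2} + \frac{v}{2}$ ($l{\left(v,U \right)} = 4 + \frac{v + U}{2} = 4 + \frac{U + v}{2} = 4 + \left(\frac{U}{2} + \frac{v}{2}\right) = 4 + \frac{U}{2} + \frac{v}{2}$)
$l{\left(-3,-2 - 5 \right)} - 302 = \left(4 + \frac{-2 - 5}{2} + \frac{1}{2} \left(-3\right)\right) - 302 = \left(4 + \frac{1}{2} \left(-7\right) - \frac{3}{2}\right) - 302 = \left(4 - \frac{7}{2} - \frac{3}{2}\right) - 302 = -1 - 302 = -303$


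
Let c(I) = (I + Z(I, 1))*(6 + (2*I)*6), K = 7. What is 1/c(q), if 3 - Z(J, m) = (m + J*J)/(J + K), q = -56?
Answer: -49/359640 ≈ -0.00013625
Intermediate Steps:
Z(J, m) = 3 - (m + J²)/(7 + J) (Z(J, m) = 3 - (m + J*J)/(J + 7) = 3 - (m + J²)/(7 + J))
c(I) = (6 + 12*I)*(I + (20 - I² + 3*I)/(7 + I)) (c(I) = (I + (21 - 1*1 - I² + 3*I)/(7 + I))*(6 + (2*I)*6) = (I + (21 - 1 - I² + 3*I)/(7 + I))*(6 + 12*I) = (I + (20 - I² + 3*I)/(7 + I))*(6 + 12*I) = (6 + 12*I)*(I + (20 - I² + 3*I)/(7 + I)))
1/c(q) = 1/(60*(2 + 2*(-56)² + 5*(-56))/(7 - 56)) = 1/(60*(2 + 2*3136 - 280)/(-49)) = 1/(60*(-1/49)*(2 + 6272 - 280)) = 1/(60*(-1/49)*5994) = 1/(-359640/49) = -49/359640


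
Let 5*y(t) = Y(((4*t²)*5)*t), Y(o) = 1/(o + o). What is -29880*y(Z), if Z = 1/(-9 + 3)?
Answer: 161352/5 ≈ 32270.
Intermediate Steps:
Y(o) = 1/(2*o)
Z = -⅙ (Z = 1/(-6) = -⅙ ≈ -0.16667)
y(t) = 1/(200*t³) (y(t) = (1/(2*((((4*t²)*5)*t))))/5 = (1/(2*(((20*t²)*t))))/5 = (1/(2*((20*t³))))/5 = ((1/(20*t³))/2)/5 = (1/(40*t³))/5 = 1/(200*t³))
-29880*y(Z) = -747/(5*(-⅙)³) = -747*(-216)/5 = -29880*(-27/25) = 161352/5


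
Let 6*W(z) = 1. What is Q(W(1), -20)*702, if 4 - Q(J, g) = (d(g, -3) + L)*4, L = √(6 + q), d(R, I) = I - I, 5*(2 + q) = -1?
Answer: 2808 - 2808*√95/5 ≈ -2665.8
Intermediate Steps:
q = -11/5 (q = -2 + (⅕)*(-1) = -2 - ⅕ = -11/5 ≈ -2.2000)
W(z) = ⅙ (W(z) = (⅙)*1 = ⅙)
d(R, I) = 0
L = √95/5 (L = √(6 - 11/5) = √(19/5) = √95/5 ≈ 1.9494)
Q(J, g) = 4 - 4*√95/5 (Q(J, g) = 4 - (0 + √95/5)*4 = 4 - √95/5*4 = 4 - 4*√95/5)
Q(W(1), -20)*702 = (4 - 4*√95/5)*702 = 2808 - 2808*√95/5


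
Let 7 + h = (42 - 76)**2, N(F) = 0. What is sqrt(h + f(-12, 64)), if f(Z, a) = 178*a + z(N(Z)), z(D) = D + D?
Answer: sqrt(12541) ≈ 111.99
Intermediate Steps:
z(D) = 2*D
h = 1149 (h = -7 + (42 - 76)**2 = -7 + (-34)**2 = -7 + 1156 = 1149)
f(Z, a) = 178*a (f(Z, a) = 178*a + 2*0 = 178*a + 0 = 178*a)
sqrt(h + f(-12, 64)) = sqrt(1149 + 178*64) = sqrt(1149 + 11392) = sqrt(12541)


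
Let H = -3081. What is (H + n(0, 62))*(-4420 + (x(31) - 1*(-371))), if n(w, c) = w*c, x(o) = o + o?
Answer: 12283947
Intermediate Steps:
x(o) = 2*o
n(w, c) = c*w
(H + n(0, 62))*(-4420 + (x(31) - 1*(-371))) = (-3081 + 62*0)*(-4420 + (2*31 - 1*(-371))) = (-3081 + 0)*(-4420 + (62 + 371)) = -3081*(-4420 + 433) = -3081*(-3987) = 12283947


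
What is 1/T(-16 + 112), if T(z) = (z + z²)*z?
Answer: 1/893952 ≈ 1.1186e-6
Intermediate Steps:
T(z) = z*(z + z²)
1/T(-16 + 112) = 1/((-16 + 112)²*(1 + (-16 + 112))) = 1/(96²*(1 + 96)) = 1/(9216*97) = 1/893952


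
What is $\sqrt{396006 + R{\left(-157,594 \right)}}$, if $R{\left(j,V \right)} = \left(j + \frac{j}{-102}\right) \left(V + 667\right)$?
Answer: $\frac{\sqrt{2080487370}}{102} \approx 447.18$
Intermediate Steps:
$R{\left(j,V \right)} = \frac{101 j \left(667 + V\right)}{102}$ ($R{\left(j,V \right)} = \left(j + j \left(- \frac{1}{102}\right)\right) \left(667 + V\right) = \left(j - \frac{j}{102}\right) \left(667 + V\right) = \frac{101 j}{102} \left(667 + V\right) = \frac{101 j \left(667 + V\right)}{102}$)
$\sqrt{396006 + R{\left(-157,594 \right)}} = \sqrt{396006 + \frac{101}{102} \left(-157\right) \left(667 + 594\right)} = \sqrt{396006 + \frac{101}{102} \left(-157\right) 1261} = \sqrt{396006 - \frac{19995677}{102}} = \sqrt{\frac{20396935}{102}} = \frac{\sqrt{2080487370}}{102}$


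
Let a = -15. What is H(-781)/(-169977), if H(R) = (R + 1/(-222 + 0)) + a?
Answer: 176713/37734894 ≈ 0.0046830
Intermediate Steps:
H(R) = -3331/222 + R (H(R) = (R + 1/(-222 + 0)) - 15 = (R + 1/(-222)) - 15 = (R - 1/222) - 15 = (-1/222 + R) - 15 = -3331/222 + R)
H(-781)/(-169977) = (-3331/222 - 781)/(-169977) = -176713/222*(-1/169977) = 176713/37734894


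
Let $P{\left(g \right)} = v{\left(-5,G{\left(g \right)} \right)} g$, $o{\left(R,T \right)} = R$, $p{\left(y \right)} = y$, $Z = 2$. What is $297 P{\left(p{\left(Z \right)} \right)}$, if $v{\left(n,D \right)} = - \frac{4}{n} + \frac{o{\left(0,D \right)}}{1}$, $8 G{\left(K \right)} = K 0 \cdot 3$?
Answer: $\frac{2376}{5} \approx 475.2$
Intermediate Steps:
$G{\left(K \right)} = 0$ ($G{\left(K \right)} = \frac{K 0 \cdot 3}{8} = \frac{0 \cdot 3}{8} = \frac{1}{8} \cdot 0 = 0$)
$v{\left(n,D \right)} = - \frac{4}{n}$ ($v{\left(n,D \right)} = - \frac{4}{n} + \frac{0}{1} = - \frac{4}{n} + 0 \cdot 1 = - \frac{4}{n} + 0 = - \frac{4}{n}$)
$P{\left(g \right)} = \frac{4 g}{5}$ ($P{\left(g \right)} = - \frac{4}{-5} g = \left(-4\right) \left(- \frac{1}{5}\right) g = \frac{4 g}{5}$)
$297 P{\left(p{\left(Z \right)} \right)} = 297 \cdot \frac{4}{5} \cdot 2 = 297 \cdot \frac{8}{5} = \frac{2376}{5}$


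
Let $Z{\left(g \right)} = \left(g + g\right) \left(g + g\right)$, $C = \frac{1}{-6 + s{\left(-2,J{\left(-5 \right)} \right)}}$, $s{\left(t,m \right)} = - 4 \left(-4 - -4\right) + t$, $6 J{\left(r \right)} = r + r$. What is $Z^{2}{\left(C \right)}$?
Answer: $\frac{1}{256} \approx 0.0039063$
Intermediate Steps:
$J{\left(r \right)} = \frac{r}{3}$ ($J{\left(r \right)} = \frac{r + r}{6} = \frac{2 r}{6} = \frac{r}{3}$)
$s{\left(t,m \right)} = t$ ($s{\left(t,m \right)} = - 4 \left(-4 + 4\right) + t = \left(-4\right) 0 + t = 0 + t = t$)
$C = - \frac{1}{8}$ ($C = \frac{1}{-6 - 2} = \frac{1}{-8} = - \frac{1}{8} \approx -0.125$)
$Z{\left(g \right)} = 4 g^{2}$ ($Z{\left(g \right)} = 2 g 2 g = 4 g^{2}$)
$Z^{2}{\left(C \right)} = \left(4 \left(- \frac{1}{8}\right)^{2}\right)^{2} = \left(4 \cdot \frac{1}{64}\right)^{2} = \left(\frac{1}{16}\right)^{2} = \frac{1}{256}$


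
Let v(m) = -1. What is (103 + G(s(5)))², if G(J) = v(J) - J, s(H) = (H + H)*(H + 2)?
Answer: 1024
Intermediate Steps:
s(H) = 2*H*(2 + H) (s(H) = (2*H)*(2 + H) = 2*H*(2 + H))
G(J) = -1 - J
(103 + G(s(5)))² = (103 + (-1 - 2*5*(2 + 5)))² = (103 + (-1 - 2*5*7))² = (103 + (-1 - 1*70))² = (103 + (-1 - 70))² = (103 - 71)² = 32² = 1024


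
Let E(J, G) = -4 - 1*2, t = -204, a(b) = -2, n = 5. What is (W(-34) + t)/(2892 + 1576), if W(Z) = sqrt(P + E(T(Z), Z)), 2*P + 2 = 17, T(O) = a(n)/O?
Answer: -51/1117 + sqrt(6)/8936 ≈ -0.045384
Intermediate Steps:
T(O) = -2/O
E(J, G) = -6 (E(J, G) = -4 - 2 = -6)
P = 15/2 (P = -1 + (1/2)*17 = -1 + 17/2 = 15/2 ≈ 7.5000)
W(Z) = sqrt(6)/2 (W(Z) = sqrt(15/2 - 6) = sqrt(3/2) = sqrt(6)/2)
(W(-34) + t)/(2892 + 1576) = (sqrt(6)/2 - 204)/(2892 + 1576) = (-204 + sqrt(6)/2)/4468 = (-204 + sqrt(6)/2)*(1/4468) = -51/1117 + sqrt(6)/8936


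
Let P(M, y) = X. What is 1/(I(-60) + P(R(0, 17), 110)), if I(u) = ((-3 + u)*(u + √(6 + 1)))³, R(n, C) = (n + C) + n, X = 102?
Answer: 18108403774/966704399925351134799 + 300250881*√7/322234799975117044933 ≈ 2.1197e-11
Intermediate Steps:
R(n, C) = C + 2*n (R(n, C) = (C + n) + n = C + 2*n)
P(M, y) = 102
I(u) = (-3 + u)³*(u + √7)³ (I(u) = ((-3 + u)*(u + √7))³ = (-3 + u)³*(u + √7)³)
1/(I(-60) + P(R(0, 17), 110)) = 1/((-3 - 60)³*(-60 + √7)³ + 102) = 1/((-63)³*(-60 + √7)³ + 102) = 1/(-250047*(-60 + √7)³ + 102) = 1/(102 - 250047*(-60 + √7)³)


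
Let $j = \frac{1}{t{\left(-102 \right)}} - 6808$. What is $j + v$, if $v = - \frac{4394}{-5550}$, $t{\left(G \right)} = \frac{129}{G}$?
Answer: $- \frac{812364479}{119325} \approx -6808.0$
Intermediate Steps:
$j = - \frac{292778}{43}$ ($j = \frac{1}{129 \frac{1}{-102}} - 6808 = \frac{1}{129 \left(- \frac{1}{102}\right)} - 6808 = \frac{1}{- \frac{43}{34}} - 6808 = - \frac{34}{43} - 6808 = - \frac{292778}{43} \approx -6808.8$)
$v = \frac{2197}{2775}$ ($v = \left(-4394\right) \left(- \frac{1}{5550}\right) = \frac{2197}{2775} \approx 0.79171$)
$j + v = - \frac{292778}{43} + \frac{2197}{2775} = - \frac{812364479}{119325}$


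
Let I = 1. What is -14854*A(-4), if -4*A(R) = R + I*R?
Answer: -29708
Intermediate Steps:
A(R) = -R/2 (A(R) = -(R + 1*R)/4 = -(R + R)/4 = -R/2)
-14854*A(-4) = -(-7427)*(-4) = -14854*2 = -29708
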